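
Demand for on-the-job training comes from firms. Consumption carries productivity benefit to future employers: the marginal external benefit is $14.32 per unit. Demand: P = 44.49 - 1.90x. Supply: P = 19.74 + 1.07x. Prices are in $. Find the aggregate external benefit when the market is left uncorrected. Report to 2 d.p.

Market equilibrium (private): 19.74 + 1.07x = 44.49 - 1.90x → x_m = 8.3333.
Total external benefit = MEB × x_m = 14.32 × 8.3333 = 119.3329.

$119.33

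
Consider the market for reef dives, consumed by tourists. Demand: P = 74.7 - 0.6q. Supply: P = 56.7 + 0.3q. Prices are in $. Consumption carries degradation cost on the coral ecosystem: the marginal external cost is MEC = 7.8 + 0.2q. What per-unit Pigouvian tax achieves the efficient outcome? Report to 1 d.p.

Social marginal benefit = demand − MEC = 66.9 - 0.8q.
Set SMB = MC: 66.9 - 0.8q = 56.7 + 0.3q → q* = 9.2727.
The Pigouvian tax equals MEC at q*: 7.8 + 0.2×9.2727 = 9.6545.

tax = $9.7 per unit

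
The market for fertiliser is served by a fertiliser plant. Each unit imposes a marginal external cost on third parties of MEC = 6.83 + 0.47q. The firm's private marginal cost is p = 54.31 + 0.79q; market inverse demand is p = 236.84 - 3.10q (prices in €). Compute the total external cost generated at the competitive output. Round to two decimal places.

€837.90

Market equilibrium (private): 54.31 + 0.79q = 236.84 - 3.10q → q_m = 46.9229.
Total external cost = ∫₀^{q_m} (6.83 + 0.47q) dq = 6.83×46.9229 + ½×0.47×46.9229² = 837.8967.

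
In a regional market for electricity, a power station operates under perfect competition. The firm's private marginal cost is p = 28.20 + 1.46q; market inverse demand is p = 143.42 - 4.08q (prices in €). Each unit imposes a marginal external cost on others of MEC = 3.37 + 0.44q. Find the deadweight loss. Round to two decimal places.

DWL = €13.11

Market equilibrium (private): 28.20 + 1.46q = 143.42 - 4.08q → q_m = 20.7978.
Social marginal cost = private MC + MEC = 31.57 + 1.90q.
Set SMC = demand: 31.57 + 1.90q = 143.42 - 4.08q → q* = 18.7040.
Between q* and q_m the wedge SMC − demand runs linearly from 0 to MEC(q_m), so the loss is a triangle.
DWL = ½ × 2.0938 × 12.5210 = 13.1082.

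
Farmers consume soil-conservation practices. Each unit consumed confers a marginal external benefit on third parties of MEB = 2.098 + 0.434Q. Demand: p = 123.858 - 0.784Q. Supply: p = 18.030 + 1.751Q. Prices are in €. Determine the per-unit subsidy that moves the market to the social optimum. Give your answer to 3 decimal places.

Social marginal benefit = demand + MEB = 125.956 - 0.350Q.
Set SMB = MC: 125.956 - 0.350Q = 18.030 + 1.751Q → Q* = 51.3689.
The Pigouvian subsidy equals MEB at Q*: 2.098 + 0.434×51.3689 = 24.3921.

subsidy = €24.392 per unit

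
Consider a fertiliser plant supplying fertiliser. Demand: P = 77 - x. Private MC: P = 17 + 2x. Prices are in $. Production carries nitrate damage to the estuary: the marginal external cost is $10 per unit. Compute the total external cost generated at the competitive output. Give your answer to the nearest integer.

$200

Market equilibrium (private): 17 + 2x = 77 - x → x_m = 20.0000.
Total external cost = MEC × x_m = 10 × 20.0000 = 200.0000.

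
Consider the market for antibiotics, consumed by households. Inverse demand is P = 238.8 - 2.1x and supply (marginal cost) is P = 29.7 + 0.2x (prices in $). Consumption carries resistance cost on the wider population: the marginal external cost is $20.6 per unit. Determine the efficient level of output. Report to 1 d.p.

x* = 82.0

Social marginal benefit = demand − MEC = 218.2 - 2.1x.
Set SMB = MC: 218.2 - 2.1x = 29.7 + 0.2x → x* = 81.9565.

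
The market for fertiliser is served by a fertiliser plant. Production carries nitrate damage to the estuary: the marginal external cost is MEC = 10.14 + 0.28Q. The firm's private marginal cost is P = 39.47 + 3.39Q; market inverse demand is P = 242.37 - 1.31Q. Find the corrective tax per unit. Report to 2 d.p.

Social marginal cost = private MC + MEC = 49.61 + 3.67Q.
Set SMC = demand: 49.61 + 3.67Q = 242.37 - 1.31Q → Q* = 38.7068.
The Pigouvian tax equals MEC at Q*: 10.14 + 0.28×38.7068 = 20.9779.

tax = 20.98 per unit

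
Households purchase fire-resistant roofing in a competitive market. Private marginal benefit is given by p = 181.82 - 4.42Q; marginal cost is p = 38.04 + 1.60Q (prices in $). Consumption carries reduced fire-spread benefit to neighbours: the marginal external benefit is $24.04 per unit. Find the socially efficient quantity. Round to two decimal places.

Social marginal benefit = demand + MEB = 205.86 - 4.42Q.
Set SMB = MC: 205.86 - 4.42Q = 38.04 + 1.60Q → Q* = 27.8771.

Q* = 27.88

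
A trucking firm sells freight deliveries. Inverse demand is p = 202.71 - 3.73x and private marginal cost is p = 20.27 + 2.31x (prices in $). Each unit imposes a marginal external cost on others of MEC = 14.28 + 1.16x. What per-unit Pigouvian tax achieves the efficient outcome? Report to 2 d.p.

tax = $41.37 per unit

Social marginal cost = private MC + MEC = 34.55 + 3.47x.
Set SMC = demand: 34.55 + 3.47x = 202.71 - 3.73x → x* = 23.3556.
The Pigouvian tax equals MEC at x*: 14.28 + 1.16×23.3556 = 41.3725.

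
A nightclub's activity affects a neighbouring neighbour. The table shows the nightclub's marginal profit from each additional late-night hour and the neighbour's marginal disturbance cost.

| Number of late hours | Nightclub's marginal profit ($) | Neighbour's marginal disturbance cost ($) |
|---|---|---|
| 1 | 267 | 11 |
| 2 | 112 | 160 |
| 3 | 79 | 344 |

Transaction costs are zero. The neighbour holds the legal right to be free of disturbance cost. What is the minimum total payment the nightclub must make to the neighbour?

Efficient level: marginal profit ≥ marginal disturbance cost through level 1, so k* = 1.
With the neighbour holding the right, the nightclub must at least compensate total damage at k*: 11 = 11.

$11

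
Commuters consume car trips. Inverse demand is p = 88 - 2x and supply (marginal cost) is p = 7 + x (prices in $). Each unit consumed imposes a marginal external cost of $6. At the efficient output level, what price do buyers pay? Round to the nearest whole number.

Social marginal benefit = demand − MEC = 82 - 2x.
Set SMB = MC: 82 - 2x = 7 + x → x* = 25.0000.
Consumer price on the demand curve at x*: 88 − 2×25.0000 = 38.0000.

P = $38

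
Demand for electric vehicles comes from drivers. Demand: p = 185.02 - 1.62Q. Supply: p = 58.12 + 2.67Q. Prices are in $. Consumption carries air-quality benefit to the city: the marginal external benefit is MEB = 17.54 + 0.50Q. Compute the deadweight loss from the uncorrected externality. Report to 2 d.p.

DWL = $137.89

Market equilibrium (private): 58.12 + 2.67Q = 185.02 - 1.62Q → Q_m = 29.5804.
Social marginal benefit = demand + MEB = 202.56 - 1.12Q.
Set SMB = MC: 202.56 - 1.12Q = 58.12 + 2.67Q → Q* = 38.1108.
Between Q* and Q_m the wedge SMB − MC runs linearly from 0 to MEB(Q_m), so the loss is a triangle.
DWL = ½ × 8.5304 × 32.3302 = 137.8948.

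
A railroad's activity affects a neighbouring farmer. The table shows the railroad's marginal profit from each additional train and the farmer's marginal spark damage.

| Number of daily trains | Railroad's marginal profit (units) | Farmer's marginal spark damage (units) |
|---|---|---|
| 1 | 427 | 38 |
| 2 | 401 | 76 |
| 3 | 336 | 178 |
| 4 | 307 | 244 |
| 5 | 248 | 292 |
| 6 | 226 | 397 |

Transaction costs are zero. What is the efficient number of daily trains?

4

Bargaining reaches the level where marginal profit last exceeds marginal spark damage.
That holds through level 4 (307 ≥ 244) but not at 5 (248 < 292).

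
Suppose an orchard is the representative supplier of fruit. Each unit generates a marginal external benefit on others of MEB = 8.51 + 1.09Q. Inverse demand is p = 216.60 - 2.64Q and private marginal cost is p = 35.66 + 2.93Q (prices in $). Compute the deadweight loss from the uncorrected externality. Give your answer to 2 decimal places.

Market equilibrium (private): 35.66 + 2.93Q = 216.60 - 2.64Q → Q_m = 32.4847.
Social marginal cost = private MC − MEB = 27.15 + 1.84Q.
Set SMC = demand: 27.15 + 1.84Q = 216.60 - 2.64Q → Q* = 42.2879.
Between Q* and Q_m the wedge demand − SMC runs linearly from 0 to MEB(Q_m), so the loss is a triangle.
DWL = ½ × 9.8032 × 43.9184 = 215.2704.

DWL = $215.27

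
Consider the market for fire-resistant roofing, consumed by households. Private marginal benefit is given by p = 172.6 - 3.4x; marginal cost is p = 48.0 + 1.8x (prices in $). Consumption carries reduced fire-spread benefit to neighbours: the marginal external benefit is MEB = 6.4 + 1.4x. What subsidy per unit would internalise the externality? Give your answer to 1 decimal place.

Social marginal benefit = demand + MEB = 179.0 - 2.0x.
Set SMB = MC: 179.0 - 2.0x = 48.0 + 1.8x → x* = 34.4737.
The Pigouvian subsidy equals MEB at x*: 6.4 + 1.4×34.4737 = 54.6632.

subsidy = $54.7 per unit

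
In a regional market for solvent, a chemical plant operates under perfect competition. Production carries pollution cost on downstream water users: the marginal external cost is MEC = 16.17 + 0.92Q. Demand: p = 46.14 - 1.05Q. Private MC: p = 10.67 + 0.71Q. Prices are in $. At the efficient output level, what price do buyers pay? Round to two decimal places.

P = $38.58

Social marginal cost = private MC + MEC = 26.84 + 1.63Q.
Set SMC = demand: 26.84 + 1.63Q = 46.14 - 1.05Q → Q* = 7.2015.
Consumer price on the demand curve at Q*: 46.14 − 1.05×7.2015 = 38.5784.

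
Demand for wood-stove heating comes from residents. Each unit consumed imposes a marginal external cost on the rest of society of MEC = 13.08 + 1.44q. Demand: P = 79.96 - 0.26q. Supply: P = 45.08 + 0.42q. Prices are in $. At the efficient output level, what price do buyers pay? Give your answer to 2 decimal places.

Social marginal benefit = demand − MEC = 66.88 - 1.70q.
Set SMB = MC: 66.88 - 1.70q = 45.08 + 0.42q → q* = 10.2830.
Consumer price on the demand curve at q*: 79.96 − 0.26×10.2830 = 77.2864.

P = $77.29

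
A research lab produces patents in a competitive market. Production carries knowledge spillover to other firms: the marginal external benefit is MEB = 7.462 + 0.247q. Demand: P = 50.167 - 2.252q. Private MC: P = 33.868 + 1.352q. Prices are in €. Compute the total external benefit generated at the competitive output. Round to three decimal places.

€36.273

Market equilibrium (private): 33.868 + 1.352q = 50.167 - 2.252q → q_m = 4.5225.
Total external benefit = ∫₀^{q_m} (7.462 + 0.247q) dq = 7.462×4.5225 + ½×0.247×4.5225² = 36.2728.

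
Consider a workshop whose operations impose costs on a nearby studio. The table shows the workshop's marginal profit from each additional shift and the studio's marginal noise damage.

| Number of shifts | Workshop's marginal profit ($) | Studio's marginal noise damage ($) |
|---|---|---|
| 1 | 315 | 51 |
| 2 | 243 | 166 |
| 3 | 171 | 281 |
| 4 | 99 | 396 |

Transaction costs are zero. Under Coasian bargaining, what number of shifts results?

Bargaining reaches the level where marginal profit last exceeds marginal noise damage.
That holds through level 2 (243 ≥ 166) but not at 3 (171 < 281).

2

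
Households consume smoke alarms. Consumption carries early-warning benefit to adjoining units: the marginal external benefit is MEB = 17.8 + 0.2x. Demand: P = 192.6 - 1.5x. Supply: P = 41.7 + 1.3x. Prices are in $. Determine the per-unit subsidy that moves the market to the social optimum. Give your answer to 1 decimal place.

Social marginal benefit = demand + MEB = 210.4 - 1.3x.
Set SMB = MC: 210.4 - 1.3x = 41.7 + 1.3x → x* = 64.8846.
The Pigouvian subsidy equals MEB at x*: 17.8 + 0.2×64.8846 = 30.7769.

subsidy = $30.8 per unit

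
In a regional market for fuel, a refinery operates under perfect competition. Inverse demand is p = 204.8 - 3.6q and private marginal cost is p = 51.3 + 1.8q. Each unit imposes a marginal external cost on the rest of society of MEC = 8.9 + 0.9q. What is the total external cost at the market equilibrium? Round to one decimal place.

616.6

Market equilibrium (private): 51.3 + 1.8q = 204.8 - 3.6q → q_m = 28.4259.
Total external cost = ∫₀^{q_m} (8.9 + 0.9q) dq = 8.9×28.4259 + ½×0.9×28.4259² = 616.6048.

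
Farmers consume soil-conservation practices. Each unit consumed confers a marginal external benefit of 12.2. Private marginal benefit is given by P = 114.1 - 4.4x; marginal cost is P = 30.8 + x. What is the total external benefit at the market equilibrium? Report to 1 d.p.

188.2

Market equilibrium (private): 30.8 + x = 114.1 - 4.4x → x_m = 15.4259.
Total external benefit = MEB × x_m = 12.2 × 15.4259 = 188.1960.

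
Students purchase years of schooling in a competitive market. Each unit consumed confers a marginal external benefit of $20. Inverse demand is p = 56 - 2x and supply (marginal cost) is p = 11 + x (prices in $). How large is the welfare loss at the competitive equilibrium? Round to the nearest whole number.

DWL = $67

Market equilibrium (private): 11 + x = 56 - 2x → x_m = 15.0000.
Social marginal benefit = demand + MEB = 76 - 2x.
Set SMB = MC: 76 - 2x = 11 + x → x* = 21.6667.
Between x* and x_m the wedge SMB − MC runs linearly from 0 to MEB(x_m), so the loss is a triangle.
DWL = ½ × 6.6667 × 20.0000 = 66.6670.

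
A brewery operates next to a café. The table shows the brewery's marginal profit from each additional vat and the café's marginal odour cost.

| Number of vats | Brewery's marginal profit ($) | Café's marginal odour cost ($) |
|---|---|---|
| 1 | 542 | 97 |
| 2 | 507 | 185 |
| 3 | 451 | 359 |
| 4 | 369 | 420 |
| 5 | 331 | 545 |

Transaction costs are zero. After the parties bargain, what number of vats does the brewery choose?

3

Bargaining reaches the level where marginal profit last exceeds marginal odour cost.
That holds through level 3 (451 ≥ 359) but not at 4 (369 < 420).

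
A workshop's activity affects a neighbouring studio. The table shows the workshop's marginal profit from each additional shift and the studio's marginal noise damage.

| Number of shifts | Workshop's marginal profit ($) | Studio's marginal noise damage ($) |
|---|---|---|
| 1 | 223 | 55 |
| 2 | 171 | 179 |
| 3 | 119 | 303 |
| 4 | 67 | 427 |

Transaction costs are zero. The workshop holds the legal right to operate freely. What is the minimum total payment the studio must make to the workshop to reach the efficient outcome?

$357

Left alone the workshop would choose level 4 (marginal profit stays positive).
Efficient level: k* = 1 (marginal profit ≥ marginal noise damage through 1).
The studio must at least cover the workshop's forgone profit from cutting 4→1: 171 + 119 + 67 = 357.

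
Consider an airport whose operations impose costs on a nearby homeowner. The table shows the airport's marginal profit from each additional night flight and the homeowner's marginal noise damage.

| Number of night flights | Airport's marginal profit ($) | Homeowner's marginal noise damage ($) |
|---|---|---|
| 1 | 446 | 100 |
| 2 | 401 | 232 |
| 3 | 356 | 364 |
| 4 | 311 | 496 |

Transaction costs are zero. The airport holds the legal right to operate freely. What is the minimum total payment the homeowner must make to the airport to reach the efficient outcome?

$667

Left alone the airport would choose level 4 (marginal profit stays positive).
Efficient level: k* = 2 (marginal profit ≥ marginal noise damage through 2).
The homeowner must at least cover the airport's forgone profit from cutting 4→2: 356 + 311 = 667.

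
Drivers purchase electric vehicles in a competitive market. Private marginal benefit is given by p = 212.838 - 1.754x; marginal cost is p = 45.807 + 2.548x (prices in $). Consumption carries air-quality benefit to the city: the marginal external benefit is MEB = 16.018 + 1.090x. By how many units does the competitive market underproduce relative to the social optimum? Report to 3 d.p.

18.163 units

Market equilibrium (private): 45.807 + 2.548x = 212.838 - 1.754x → x_m = 38.8264.
Social marginal benefit = demand + MEB = 228.856 - 0.664x.
Set SMB = MC: 228.856 - 0.664x = 45.807 + 2.548x → x* = 56.9891.
Gap = |38.8264 − 56.9891| = 18.1627.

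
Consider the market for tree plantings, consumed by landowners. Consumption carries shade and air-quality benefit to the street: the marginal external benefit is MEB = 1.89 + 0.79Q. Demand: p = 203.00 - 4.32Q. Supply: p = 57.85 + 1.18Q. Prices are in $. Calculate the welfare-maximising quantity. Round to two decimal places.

Q* = 31.22

Social marginal benefit = demand + MEB = 204.89 - 3.53Q.
Set SMB = MC: 204.89 - 3.53Q = 57.85 + 1.18Q → Q* = 31.2187.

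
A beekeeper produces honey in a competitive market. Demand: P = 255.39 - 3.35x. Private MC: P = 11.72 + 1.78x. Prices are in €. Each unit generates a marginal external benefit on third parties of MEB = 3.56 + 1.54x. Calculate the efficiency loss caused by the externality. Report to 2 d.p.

DWL = €819.53

Market equilibrium (private): 11.72 + 1.78x = 255.39 - 3.35x → x_m = 47.4990.
Social marginal cost = private MC − MEB = 8.16 + 0.24x.
Set SMC = demand: 8.16 + 0.24x = 255.39 - 3.35x → x* = 68.8663.
The welfare-loss triangle has base |x_m − x*| and height MEB(x_m) (the vertical gap between SMC and demand is zero at x* and MEB at x_m).
DWL = ½ × 21.3673 × 76.7085 = 819.5268.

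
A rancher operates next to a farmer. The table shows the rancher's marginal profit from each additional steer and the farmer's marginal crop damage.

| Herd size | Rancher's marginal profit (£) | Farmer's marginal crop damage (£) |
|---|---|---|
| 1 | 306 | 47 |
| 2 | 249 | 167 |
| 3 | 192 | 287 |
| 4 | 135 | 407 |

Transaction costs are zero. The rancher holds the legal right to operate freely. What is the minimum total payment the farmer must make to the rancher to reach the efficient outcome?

£327

Left alone the rancher would choose level 4 (marginal profit stays positive).
Efficient level: k* = 2 (marginal profit ≥ marginal crop damage through 2).
The farmer must at least cover the rancher's forgone profit from cutting 4→2: 192 + 135 = 327.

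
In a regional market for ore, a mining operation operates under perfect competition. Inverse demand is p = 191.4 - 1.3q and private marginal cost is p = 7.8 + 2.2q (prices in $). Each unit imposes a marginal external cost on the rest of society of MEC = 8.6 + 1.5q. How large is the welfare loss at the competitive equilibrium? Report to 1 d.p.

Market equilibrium (private): 7.8 + 2.2q = 191.4 - 1.3q → q_m = 52.4571.
Social marginal cost = private MC + MEC = 16.4 + 3.7q.
Set SMC = demand: 16.4 + 3.7q = 191.4 - 1.3q → q* = 35.0000.
Between q* and q_m the wedge SMC − demand runs linearly from 0 to MEC(q_m), so the loss is a triangle.
DWL = ½ × 17.4571 × 87.2857 = 761.8776.

DWL = $761.9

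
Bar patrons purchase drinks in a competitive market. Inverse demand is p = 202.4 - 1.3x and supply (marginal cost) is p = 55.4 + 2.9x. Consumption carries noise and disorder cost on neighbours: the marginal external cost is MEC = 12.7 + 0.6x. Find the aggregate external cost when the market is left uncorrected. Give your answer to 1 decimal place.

Market equilibrium (private): 55.4 + 2.9x = 202.4 - 1.3x → x_m = 35.0000.
Total external cost = ∫₀^{x_m} (12.7 + 0.6x) dx = 12.7×35.0000 + ½×0.6×35.0000² = 812.0000.

812.0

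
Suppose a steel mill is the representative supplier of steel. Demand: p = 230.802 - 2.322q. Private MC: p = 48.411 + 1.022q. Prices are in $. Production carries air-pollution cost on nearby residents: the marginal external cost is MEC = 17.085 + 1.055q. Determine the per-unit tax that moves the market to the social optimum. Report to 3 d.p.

Social marginal cost = private MC + MEC = 65.496 + 2.077q.
Set SMC = demand: 65.496 + 2.077q = 230.802 - 2.322q → q* = 37.5781.
The Pigouvian tax equals MEC at q*: 17.085 + 1.055×37.5781 = 56.7299.

tax = $56.730 per unit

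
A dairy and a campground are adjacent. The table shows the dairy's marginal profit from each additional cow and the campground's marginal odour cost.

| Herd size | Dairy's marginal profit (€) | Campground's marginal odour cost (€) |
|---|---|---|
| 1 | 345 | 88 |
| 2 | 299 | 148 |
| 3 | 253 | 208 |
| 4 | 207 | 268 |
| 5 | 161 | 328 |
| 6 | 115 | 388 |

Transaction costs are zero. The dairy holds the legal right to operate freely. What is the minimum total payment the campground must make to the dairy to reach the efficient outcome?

Left alone the dairy would choose level 6 (marginal profit stays positive).
Efficient level: k* = 3 (marginal profit ≥ marginal odour cost through 3).
The campground must at least cover the dairy's forgone profit from cutting 6→3: 207 + 161 + 115 = 483.

€483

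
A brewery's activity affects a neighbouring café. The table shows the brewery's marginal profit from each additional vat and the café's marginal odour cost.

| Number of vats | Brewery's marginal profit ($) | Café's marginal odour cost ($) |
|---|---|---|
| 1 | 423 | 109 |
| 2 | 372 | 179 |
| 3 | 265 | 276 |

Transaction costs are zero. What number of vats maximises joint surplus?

2

Bargaining reaches the level where marginal profit last exceeds marginal odour cost.
That holds through level 2 (372 ≥ 179) but not at 3 (265 < 276).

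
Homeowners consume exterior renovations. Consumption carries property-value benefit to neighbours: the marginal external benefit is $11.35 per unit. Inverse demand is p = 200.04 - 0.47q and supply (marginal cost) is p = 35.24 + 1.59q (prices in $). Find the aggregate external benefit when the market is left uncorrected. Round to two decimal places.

$908.00

Market equilibrium (private): 35.24 + 1.59q = 200.04 - 0.47q → q_m = 80.0000.
Total external benefit = MEB × q_m = 11.35 × 80.0000 = 908.0000.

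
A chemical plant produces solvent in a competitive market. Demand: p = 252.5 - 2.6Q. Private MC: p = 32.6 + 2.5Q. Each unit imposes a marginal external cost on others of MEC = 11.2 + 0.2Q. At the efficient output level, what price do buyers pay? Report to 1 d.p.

Social marginal cost = private MC + MEC = 43.8 + 2.7Q.
Set SMC = demand: 43.8 + 2.7Q = 252.5 - 2.6Q → Q* = 39.3774.
Consumer price on the demand curve at Q*: 252.5 − 2.6×39.3774 = 150.1188.

P = 150.1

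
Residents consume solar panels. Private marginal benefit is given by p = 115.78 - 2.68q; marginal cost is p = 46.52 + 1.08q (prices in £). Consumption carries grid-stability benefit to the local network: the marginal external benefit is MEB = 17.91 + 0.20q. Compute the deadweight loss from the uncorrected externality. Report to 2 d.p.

DWL = £65.49

Market equilibrium (private): 46.52 + 1.08q = 115.78 - 2.68q → q_m = 18.4202.
Social marginal benefit = demand + MEB = 133.69 - 2.48q.
Set SMB = MC: 133.69 - 2.48q = 46.52 + 1.08q → q* = 24.4860.
The welfare-loss triangle has base |q_m − q*| and height MEB(q_m) (the vertical gap between SMB and MC is zero at q* and MEB at q_m).
DWL = ½ × 6.0658 × 21.5940 = 65.4924.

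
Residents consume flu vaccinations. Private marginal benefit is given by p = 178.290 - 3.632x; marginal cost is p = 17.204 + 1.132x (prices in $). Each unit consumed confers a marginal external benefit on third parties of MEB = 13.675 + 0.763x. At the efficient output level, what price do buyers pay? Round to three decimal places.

P = $19.647

Social marginal benefit = demand + MEB = 191.965 - 2.869x.
Set SMB = MC: 191.965 - 2.869x = 17.204 + 1.132x → x* = 43.6793.
Consumer price on the demand curve at x*: 178.290 − 3.632×43.6793 = 19.6468.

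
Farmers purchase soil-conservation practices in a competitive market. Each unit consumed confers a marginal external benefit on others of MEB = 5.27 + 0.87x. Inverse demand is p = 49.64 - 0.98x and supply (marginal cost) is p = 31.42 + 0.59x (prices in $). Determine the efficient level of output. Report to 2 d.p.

x* = 33.56

Social marginal benefit = demand + MEB = 54.91 - 0.11x.
Set SMB = MC: 54.91 - 0.11x = 31.42 + 0.59x → x* = 33.5571.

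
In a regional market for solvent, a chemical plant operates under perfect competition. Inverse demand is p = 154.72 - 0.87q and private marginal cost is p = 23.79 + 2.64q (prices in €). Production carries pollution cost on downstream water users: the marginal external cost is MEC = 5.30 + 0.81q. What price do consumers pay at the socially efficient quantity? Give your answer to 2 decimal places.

Social marginal cost = private MC + MEC = 29.09 + 3.45q.
Set SMC = demand: 29.09 + 3.45q = 154.72 - 0.87q → q* = 29.0810.
Consumer price on the demand curve at q*: 154.72 − 0.87×29.0810 = 129.4195.

P = €129.42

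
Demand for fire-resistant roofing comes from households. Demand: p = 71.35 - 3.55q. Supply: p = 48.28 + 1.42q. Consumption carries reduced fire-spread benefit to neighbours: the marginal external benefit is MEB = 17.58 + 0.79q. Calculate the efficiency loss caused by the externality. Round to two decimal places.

DWL = 54.00

Market equilibrium (private): 48.28 + 1.42q = 71.35 - 3.55q → q_m = 4.6419.
Social marginal benefit = demand + MEB = 88.93 - 2.76q.
Set SMB = MC: 88.93 - 2.76q = 48.28 + 1.42q → q* = 9.7249.
The welfare-loss triangle has base |q_m − q*| and height MEB(q_m) (the vertical gap between SMB and MC is zero at q* and MEB at q_m).
DWL = ½ × 5.0830 × 21.2471 = 53.9995.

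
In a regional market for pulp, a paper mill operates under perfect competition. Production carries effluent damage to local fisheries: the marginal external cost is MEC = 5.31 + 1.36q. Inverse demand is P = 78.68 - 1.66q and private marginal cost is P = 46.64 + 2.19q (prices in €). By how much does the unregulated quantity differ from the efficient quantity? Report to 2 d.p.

Market equilibrium (private): 46.64 + 2.19q = 78.68 - 1.66q → q_m = 8.3221.
Social marginal cost = private MC + MEC = 51.95 + 3.55q.
Set SMC = demand: 51.95 + 3.55q = 78.68 - 1.66q → q* = 5.1305.
Gap = |8.3221 − 5.1305| = 3.1916.

3.19 units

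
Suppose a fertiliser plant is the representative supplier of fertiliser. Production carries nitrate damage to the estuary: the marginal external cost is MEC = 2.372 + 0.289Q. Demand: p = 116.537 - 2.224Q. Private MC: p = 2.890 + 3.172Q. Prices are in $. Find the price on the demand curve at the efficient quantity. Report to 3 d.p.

P = $73.006

Social marginal cost = private MC + MEC = 5.262 + 3.461Q.
Set SMC = demand: 5.262 + 3.461Q = 116.537 - 2.224Q → Q* = 19.5734.
Consumer price on the demand curve at Q*: 116.537 − 2.224×19.5734 = 73.0058.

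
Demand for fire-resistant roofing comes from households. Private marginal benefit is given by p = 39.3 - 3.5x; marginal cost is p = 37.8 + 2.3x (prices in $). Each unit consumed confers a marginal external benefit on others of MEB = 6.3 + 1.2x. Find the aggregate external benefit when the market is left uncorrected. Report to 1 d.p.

$1.7

Market equilibrium (private): 37.8 + 2.3x = 39.3 - 3.5x → x_m = 0.2586.
Total external benefit = ∫₀^{x_m} (6.3 + 1.2x) dx = 6.3×0.2586 + ½×1.2×0.2586² = 1.6693.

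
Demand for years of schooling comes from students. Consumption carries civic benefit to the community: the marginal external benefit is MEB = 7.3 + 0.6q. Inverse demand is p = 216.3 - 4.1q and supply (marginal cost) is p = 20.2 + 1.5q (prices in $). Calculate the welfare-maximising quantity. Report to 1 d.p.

Social marginal benefit = demand + MEB = 223.6 - 3.5q.
Set SMB = MC: 223.6 - 3.5q = 20.2 + 1.5q → q* = 40.6800.

q* = 40.7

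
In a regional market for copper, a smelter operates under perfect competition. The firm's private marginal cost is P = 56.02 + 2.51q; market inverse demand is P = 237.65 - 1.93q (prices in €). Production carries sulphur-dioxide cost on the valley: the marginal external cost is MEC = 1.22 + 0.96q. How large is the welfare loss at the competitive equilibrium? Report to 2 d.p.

Market equilibrium (private): 56.02 + 2.51q = 237.65 - 1.93q → q_m = 40.9077.
Social marginal cost = private MC + MEC = 57.24 + 3.47q.
Set SMC = demand: 57.24 + 3.47q = 237.65 - 1.93q → q* = 33.4093.
The loss is the area between SMC and demand from q* to q_m; with linear curves that's a triangle of height MEC(q_m).
DWL = ½ × 7.4984 × 40.4914 = 151.8104.

DWL = €151.81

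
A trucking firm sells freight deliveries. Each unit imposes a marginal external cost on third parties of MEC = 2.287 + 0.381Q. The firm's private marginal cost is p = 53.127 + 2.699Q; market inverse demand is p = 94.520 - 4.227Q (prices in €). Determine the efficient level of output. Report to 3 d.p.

Social marginal cost = private MC + MEC = 55.414 + 3.080Q.
Set SMC = demand: 55.414 + 3.080Q = 94.520 - 4.227Q → Q* = 5.3519.

Q* = 5.352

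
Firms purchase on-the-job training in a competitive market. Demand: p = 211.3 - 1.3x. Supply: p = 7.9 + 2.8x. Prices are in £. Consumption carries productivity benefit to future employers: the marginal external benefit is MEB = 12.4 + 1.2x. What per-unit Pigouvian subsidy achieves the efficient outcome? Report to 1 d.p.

subsidy = £101.7 per unit

Social marginal benefit = demand + MEB = 223.7 - 0.1x.
Set SMB = MC: 223.7 - 0.1x = 7.9 + 2.8x → x* = 74.4138.
The Pigouvian subsidy equals MEB at x*: 12.4 + 1.2×74.4138 = 101.6966.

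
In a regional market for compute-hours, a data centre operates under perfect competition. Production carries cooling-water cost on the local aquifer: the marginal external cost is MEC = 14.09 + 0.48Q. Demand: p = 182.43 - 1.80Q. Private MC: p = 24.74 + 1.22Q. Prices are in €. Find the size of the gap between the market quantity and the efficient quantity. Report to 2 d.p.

11.19 units

Market equilibrium (private): 24.74 + 1.22Q = 182.43 - 1.80Q → Q_m = 52.2152.
Social marginal cost = private MC + MEC = 38.83 + 1.70Q.
Set SMC = demand: 38.83 + 1.70Q = 182.43 - 1.80Q → Q* = 41.0286.
Gap = |52.2152 − 41.0286| = 11.1866.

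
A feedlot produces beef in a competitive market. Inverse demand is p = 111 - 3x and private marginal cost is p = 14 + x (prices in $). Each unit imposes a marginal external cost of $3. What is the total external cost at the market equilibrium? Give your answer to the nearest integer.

Market equilibrium (private): 14 + x = 111 - 3x → x_m = 24.2500.
Total external cost = MEC × x_m = 3 × 24.2500 = 72.7500.

$73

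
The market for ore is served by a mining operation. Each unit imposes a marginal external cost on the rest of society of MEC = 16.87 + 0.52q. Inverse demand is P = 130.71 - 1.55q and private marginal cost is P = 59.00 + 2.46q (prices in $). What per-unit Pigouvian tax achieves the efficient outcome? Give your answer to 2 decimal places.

Social marginal cost = private MC + MEC = 75.87 + 2.98q.
Set SMC = demand: 75.87 + 2.98q = 130.71 - 1.55q → q* = 12.1060.
The Pigouvian tax equals MEC at q*: 16.87 + 0.52×12.1060 = 23.1651.

tax = $23.17 per unit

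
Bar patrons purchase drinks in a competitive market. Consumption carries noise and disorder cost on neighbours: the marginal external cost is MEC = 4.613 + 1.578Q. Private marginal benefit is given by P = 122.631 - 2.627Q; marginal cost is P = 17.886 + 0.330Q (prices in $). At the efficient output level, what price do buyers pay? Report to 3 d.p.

P = $64.627

Social marginal benefit = demand − MEC = 118.018 - 4.205Q.
Set SMB = MC: 118.018 - 4.205Q = 17.886 + 0.330Q → Q* = 22.0798.
Consumer price on the demand curve at Q*: 122.631 − 2.627×22.0798 = 64.6274.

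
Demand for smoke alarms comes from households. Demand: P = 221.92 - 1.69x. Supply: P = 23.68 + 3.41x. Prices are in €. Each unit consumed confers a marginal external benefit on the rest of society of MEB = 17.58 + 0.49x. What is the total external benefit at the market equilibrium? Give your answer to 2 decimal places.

Market equilibrium (private): 23.68 + 3.41x = 221.92 - 1.69x → x_m = 38.8706.
Total external benefit = ∫₀^{x_m} (17.58 + 0.49x) dx = 17.58×38.8706 + ½×0.49×38.8706² = 1053.5214.

€1053.52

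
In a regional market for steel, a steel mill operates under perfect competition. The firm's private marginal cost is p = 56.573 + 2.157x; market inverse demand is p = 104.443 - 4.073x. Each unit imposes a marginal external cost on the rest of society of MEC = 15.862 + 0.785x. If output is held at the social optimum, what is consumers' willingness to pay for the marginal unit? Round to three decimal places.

Social marginal cost = private MC + MEC = 72.435 + 2.942x.
Set SMC = demand: 72.435 + 2.942x = 104.443 - 4.073x → x* = 4.5628.
Consumer price on the demand curve at x*: 104.443 − 4.073×4.5628 = 85.8587.

P = 85.859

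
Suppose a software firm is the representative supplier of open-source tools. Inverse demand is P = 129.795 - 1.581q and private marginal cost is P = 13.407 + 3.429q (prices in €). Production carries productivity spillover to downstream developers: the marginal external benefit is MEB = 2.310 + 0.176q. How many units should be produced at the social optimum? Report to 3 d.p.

q* = 24.555

Social marginal cost = private MC − MEB = 11.097 + 3.253q.
Set SMC = demand: 11.097 + 3.253q = 129.795 - 1.581q → q* = 24.5548.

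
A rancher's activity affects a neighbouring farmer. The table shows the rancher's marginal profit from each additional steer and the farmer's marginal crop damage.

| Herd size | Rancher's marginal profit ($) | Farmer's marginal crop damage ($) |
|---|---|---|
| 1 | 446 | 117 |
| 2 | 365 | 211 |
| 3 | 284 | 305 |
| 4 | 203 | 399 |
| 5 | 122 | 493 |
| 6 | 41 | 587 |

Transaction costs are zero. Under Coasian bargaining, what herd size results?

Bargaining reaches the level where marginal profit last exceeds marginal crop damage.
That holds through level 2 (365 ≥ 211) but not at 3 (284 < 305).

2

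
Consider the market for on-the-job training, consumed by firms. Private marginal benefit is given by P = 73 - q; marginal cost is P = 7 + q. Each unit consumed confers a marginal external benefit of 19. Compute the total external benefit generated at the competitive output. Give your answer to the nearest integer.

627

Market equilibrium (private): 7 + q = 73 - q → q_m = 33.0000.
Total external benefit = MEB × q_m = 19 × 33.0000 = 627.0000.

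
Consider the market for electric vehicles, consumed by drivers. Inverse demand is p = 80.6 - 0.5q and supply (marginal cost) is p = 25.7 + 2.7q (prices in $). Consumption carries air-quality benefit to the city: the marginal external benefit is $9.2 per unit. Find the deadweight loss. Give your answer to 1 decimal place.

Market equilibrium (private): 25.7 + 2.7q = 80.6 - 0.5q → q_m = 17.1563.
Social marginal benefit = demand + MEB = 89.8 - 0.5q.
Set SMB = MC: 89.8 - 0.5q = 25.7 + 2.7q → q* = 20.0313.
The welfare-loss triangle has base |q_m − q*| and height MEB(q_m) (the vertical gap between SMB and MC is zero at q* and MEB at q_m).
DWL = ½ × 2.8750 × 9.2000 = 13.2250.

DWL = $13.2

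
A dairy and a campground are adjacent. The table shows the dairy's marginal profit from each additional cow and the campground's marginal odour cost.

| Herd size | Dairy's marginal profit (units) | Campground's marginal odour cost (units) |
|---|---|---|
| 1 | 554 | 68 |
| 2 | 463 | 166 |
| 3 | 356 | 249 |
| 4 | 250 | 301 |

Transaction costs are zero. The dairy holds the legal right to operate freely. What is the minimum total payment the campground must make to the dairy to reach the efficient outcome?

250

Left alone the dairy would choose level 4 (marginal profit stays positive).
Efficient level: k* = 3 (marginal profit ≥ marginal odour cost through 3).
The campground must at least cover the dairy's forgone profit from cutting 4→3: 250 = 250.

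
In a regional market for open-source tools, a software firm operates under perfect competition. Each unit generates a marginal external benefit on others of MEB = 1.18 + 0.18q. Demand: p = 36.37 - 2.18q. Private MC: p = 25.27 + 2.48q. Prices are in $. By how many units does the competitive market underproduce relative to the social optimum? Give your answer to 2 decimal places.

Market equilibrium (private): 25.27 + 2.48q = 36.37 - 2.18q → q_m = 2.3820.
Social marginal cost = private MC − MEB = 24.09 + 2.30q.
Set SMC = demand: 24.09 + 2.30q = 36.37 - 2.18q → q* = 2.7411.
Gap = |2.3820 − 2.7411| = 0.3591.

0.36 units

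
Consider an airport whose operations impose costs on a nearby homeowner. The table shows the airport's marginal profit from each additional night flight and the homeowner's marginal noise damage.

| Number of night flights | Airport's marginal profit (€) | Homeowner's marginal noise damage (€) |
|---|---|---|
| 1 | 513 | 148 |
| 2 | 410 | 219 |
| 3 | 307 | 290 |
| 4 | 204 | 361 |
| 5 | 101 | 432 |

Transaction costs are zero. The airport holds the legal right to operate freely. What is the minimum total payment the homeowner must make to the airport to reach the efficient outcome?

Left alone the airport would choose level 5 (marginal profit stays positive).
Efficient level: k* = 3 (marginal profit ≥ marginal noise damage through 3).
The homeowner must at least cover the airport's forgone profit from cutting 5→3: 204 + 101 = 305.

€305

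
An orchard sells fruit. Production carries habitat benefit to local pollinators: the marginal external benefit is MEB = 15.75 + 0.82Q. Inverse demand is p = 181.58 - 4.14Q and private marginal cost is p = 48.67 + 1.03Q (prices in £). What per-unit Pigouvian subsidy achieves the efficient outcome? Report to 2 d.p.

subsidy = £43.77 per unit

Social marginal cost = private MC − MEB = 32.92 + 0.21Q.
Set SMC = demand: 32.92 + 0.21Q = 181.58 - 4.14Q → Q* = 34.1747.
The Pigouvian subsidy equals MEB at Q*: 15.75 + 0.82×34.1747 = 43.7733.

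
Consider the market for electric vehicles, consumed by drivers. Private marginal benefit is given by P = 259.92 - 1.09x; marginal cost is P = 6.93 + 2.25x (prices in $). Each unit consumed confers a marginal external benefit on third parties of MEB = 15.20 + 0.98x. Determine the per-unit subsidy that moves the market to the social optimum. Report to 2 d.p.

Social marginal benefit = demand + MEB = 275.12 - 0.11x.
Set SMB = MC: 275.12 - 0.11x = 6.93 + 2.25x → x* = 113.6398.
The Pigouvian subsidy equals MEB at x*: 15.20 + 0.98×113.6398 = 126.5670.

subsidy = $126.57 per unit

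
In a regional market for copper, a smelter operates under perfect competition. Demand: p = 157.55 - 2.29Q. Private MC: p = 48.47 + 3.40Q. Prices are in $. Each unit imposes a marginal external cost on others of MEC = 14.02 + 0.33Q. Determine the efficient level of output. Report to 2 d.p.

Social marginal cost = private MC + MEC = 62.49 + 3.73Q.
Set SMC = demand: 62.49 + 3.73Q = 157.55 - 2.29Q → Q* = 15.7907.

Q* = 15.79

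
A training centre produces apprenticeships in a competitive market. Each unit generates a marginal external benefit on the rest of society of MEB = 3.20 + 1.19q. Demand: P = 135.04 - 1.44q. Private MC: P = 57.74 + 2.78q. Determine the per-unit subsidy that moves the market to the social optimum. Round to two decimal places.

Social marginal cost = private MC − MEB = 54.54 + 1.59q.
Set SMC = demand: 54.54 + 1.59q = 135.04 - 1.44q → q* = 26.5677.
The Pigouvian subsidy equals MEB at q*: 3.20 + 1.19×26.5677 = 34.8156.

subsidy = 34.82 per unit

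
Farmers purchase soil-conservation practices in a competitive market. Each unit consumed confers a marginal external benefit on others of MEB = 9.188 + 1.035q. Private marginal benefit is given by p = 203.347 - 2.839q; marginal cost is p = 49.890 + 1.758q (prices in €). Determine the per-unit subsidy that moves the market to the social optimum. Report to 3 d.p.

subsidy = €56.447 per unit

Social marginal benefit = demand + MEB = 212.535 - 1.804q.
Set SMB = MC: 212.535 - 1.804q = 49.890 + 1.758q → q* = 45.6611.
The Pigouvian subsidy equals MEB at q*: 9.188 + 1.035×45.6611 = 56.4472.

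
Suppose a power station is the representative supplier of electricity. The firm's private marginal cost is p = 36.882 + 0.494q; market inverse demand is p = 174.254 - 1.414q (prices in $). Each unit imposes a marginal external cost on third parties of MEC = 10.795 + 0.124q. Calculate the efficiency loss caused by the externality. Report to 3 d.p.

DWL = $95.715

Market equilibrium (private): 36.882 + 0.494q = 174.254 - 1.414q → q_m = 71.9979.
Social marginal cost = private MC + MEC = 47.677 + 0.618q.
Set SMC = demand: 47.677 + 0.618q = 174.254 - 1.414q → q* = 62.2918.
Between q* and q_m the wedge SMC − demand runs linearly from 0 to MEC(q_m), so the loss is a triangle.
DWL = ½ × 9.7061 × 19.7227 = 95.7152.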